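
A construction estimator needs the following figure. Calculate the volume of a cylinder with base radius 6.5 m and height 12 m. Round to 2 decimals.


Shape: cylinder
Radius r = 6.5 m, Height h = 12 m
Formula: V = pi * r^2 * h
r^2 = 42.25
V = pi * 42.25 * 12
V = 507 * pi
V = 1592.79
1592.79 m^3


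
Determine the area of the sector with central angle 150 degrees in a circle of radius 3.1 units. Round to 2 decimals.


Shape: circular sector
Radius r = 3.1 units, Angle = 150 degrees
Formula: A = (angle/360) * pi * r^2
r^2 = 9.61
Fraction of circle = 150/360
A = (150/360) * pi * 9.61
A = 4.004167 * pi
A = 12.58
12.58 units^2


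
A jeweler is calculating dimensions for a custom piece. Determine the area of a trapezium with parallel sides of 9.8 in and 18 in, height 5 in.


Shape: trapezoid
Parallel sides a = 9.8 in, b = 18 in; Height h = 5 in
Formula: A = (a + b) * h / 2
a + b = 9.8 + 18 = 27.8
A = 27.8 * 5 / 2
A = 139 / 2
A = 69.5
69.5 in^2


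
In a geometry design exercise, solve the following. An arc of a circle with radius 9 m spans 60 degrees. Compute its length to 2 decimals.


Shape: circular arc
Radius r = 9 m, Angle = 60 degrees
Formula: L = (angle/360) * 2 * pi * r
2 * pi * r = 18 * pi
L = (60/360) * 18 * pi
L = 3 * pi
L = 9.42
9.42 m


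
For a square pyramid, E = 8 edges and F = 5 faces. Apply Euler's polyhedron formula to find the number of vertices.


Polyhedron: square pyramid
Euler's formula for convex polyhedra: V - E + F = 2
Given: E = 8 edges and F = 5 faces
Solve for V:
V = 2 + E - F = 2 + 8 - 5 = 5
5 vertices


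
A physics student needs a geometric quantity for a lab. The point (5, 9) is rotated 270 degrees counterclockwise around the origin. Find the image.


Transformation: rotation about the origin
Original point: (5, 9)
Rule for 270 deg counterclockwise: (x, y) -> (y, -x)
Apply: (5, 9) -> (9, -5)
(9, -5)


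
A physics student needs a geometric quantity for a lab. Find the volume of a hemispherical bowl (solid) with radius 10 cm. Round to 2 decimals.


Shape: hemisphere (half of a sphere)
Radius r = 10 cm
Formula: V = (1/2) * (4/3) * pi * r^3 = (2/3) * pi * r^3
r^3 = 1000
(2/3) * 1000 = 666.666667
V = 666.666667 * pi
V = 2094.4
2094.4 cm^3


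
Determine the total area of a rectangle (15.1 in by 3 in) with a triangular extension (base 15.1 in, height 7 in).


Composite shape: rectangle + triangle
Rectangle area = 15.1 * 3 = 45.3
Triangle area = 0.5 * 15.1 * 7 = 52.85
Total = 45.3 + 52.85
Total = 98.15
98.15 in^2


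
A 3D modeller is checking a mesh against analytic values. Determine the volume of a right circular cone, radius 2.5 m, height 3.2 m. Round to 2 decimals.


Shape: cone
Radius r = 2.5 m, Height h = 3.2 m
Formula: V = (1/3) * pi * r^2 * h
r^2 = 6.25
pi * r^2 * h = pi * 6.25 * 3.2 = 20 * pi
V = 20 * pi / 3
V = 20.94
20.94 m^3


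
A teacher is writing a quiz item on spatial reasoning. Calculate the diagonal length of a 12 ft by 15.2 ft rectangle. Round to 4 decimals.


Shape: rectangle (diagonal via Pythagoras)
Sides: 12 ft and 15.2 ft
Formula: d = sqrt(l^2 + w^2)
l^2 = 144, w^2 = 231.04
l^2 + w^2 = 375.04
d = sqrt(375.04)
d = 19.3659
19.3659 ft


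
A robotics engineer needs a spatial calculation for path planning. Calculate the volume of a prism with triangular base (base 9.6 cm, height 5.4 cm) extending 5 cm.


Shape: triangular prism
Triangle base = 9.6 cm, triangle height = 5.4 cm, prism length L = 5 cm
Formula: V = (1/2 * b * h_tri) * L
Cross-section area = 0.5 * 9.6 * 5.4 = 25.92
V = 25.92 * 5
V = 129.6
129.6 cm^3


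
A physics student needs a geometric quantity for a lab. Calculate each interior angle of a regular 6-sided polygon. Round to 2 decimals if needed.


Shape: regular hexagon (6 sides)
Formula: interior angle = (n - 2) * 180 / n
(n - 2) = 4
(n - 2) * 180 = 720
angle = 720 / 6
angle = 120
120 degrees


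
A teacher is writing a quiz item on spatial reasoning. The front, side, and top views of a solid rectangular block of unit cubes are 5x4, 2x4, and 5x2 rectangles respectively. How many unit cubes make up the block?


Orthographic views of a solid rectangular block:
Front view 5 x 4 -> length = 5, height = 4
Side view 2 x 4 -> width = 2, height = 4 (consistent)
Top view 5 x 2 -> confirms length = 5, width = 2
The block is 5 x 2 x 4.
Total unit cubes = 5 * 2 * 4 = 40
40 unit cubes


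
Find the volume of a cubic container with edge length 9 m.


Shape: cube
Side s = 9 m
Formula: V = s^3
V = 9 * 9 * 9
V = 81 * 9
V = 729
729 m^3


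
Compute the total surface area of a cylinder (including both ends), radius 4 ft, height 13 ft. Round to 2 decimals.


Shape: closed cylinder
Radius r = 4 ft, Height h = 13 ft
Formula: SA = 2*pi*r^2 + 2*pi*r*h = 2*pi*r*(r + h)
r + h = 17
2 * r * (r + h) = 2 * 4 * 17 = 136
SA = 136 * pi
SA = 427.26
427.26 ft^2


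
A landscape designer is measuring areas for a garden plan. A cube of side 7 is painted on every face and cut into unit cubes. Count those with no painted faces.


Large cube: 7 x 7 x 7, cut into unit cubes.
n = 7, so n - 2 = 5
Unpainted cubes form the interior (n - 2)^3 block.
(n - 2)^3 = 5^3 = 125
125 unit cubes


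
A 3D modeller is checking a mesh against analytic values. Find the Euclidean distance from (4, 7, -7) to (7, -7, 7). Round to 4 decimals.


3D distance between two points
P1 = (4, 7, -7), P2 = (7, -7, 7)
Formula: d = sqrt((x2-x1)^2 + (y2-y1)^2 + (z2-z1)^2)
dx = 7 - 4 = 3
dy = -7 - 7 = -14
dz = 7 - -7 = 14
dx^2 + dy^2 + dz^2 = 9 + 196 + 196 = 401
d = sqrt(401)
d = 20.025
20.025 units


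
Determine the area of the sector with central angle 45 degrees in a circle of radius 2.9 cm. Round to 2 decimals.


Shape: circular sector
Radius r = 2.9 cm, Angle = 45 degrees
Formula: A = (angle/360) * pi * r^2
r^2 = 8.41
Fraction of circle = 45/360
A = (45/360) * pi * 8.41
A = 1.05125 * pi
A = 3.3
3.3 cm^2


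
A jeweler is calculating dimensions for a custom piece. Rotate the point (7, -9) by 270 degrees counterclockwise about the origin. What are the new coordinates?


Transformation: rotation about the origin
Original point: (7, -9)
Rule for 270 deg counterclockwise: (x, y) -> (y, -x)
Apply: (7, -9) -> (-9, -7)
(-9, -7)


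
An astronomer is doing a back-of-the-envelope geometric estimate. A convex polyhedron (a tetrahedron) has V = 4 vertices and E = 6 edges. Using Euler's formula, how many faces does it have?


Polyhedron: tetrahedron
Euler's formula for convex polyhedra: V - E + F = 2
Given: V = 4 vertices and E = 6 edges
Solve for F:
F = 2 + E - V = 2 + 6 - 4 = 4
4 faces


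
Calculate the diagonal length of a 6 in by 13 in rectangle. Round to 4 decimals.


Shape: rectangle (diagonal via Pythagoras)
Sides: 6 in and 13 in
Formula: d = sqrt(l^2 + w^2)
l^2 = 36, w^2 = 169
l^2 + w^2 = 205
d = sqrt(205)
d = 14.3178
14.3178 in


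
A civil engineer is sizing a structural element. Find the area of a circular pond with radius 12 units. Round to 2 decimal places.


Shape: circle
Radius r = 12 units
Formula: A = pi * r^2
r^2 = 12^2 = 144
A = pi * 144
A = 452.39
452.39 units^2


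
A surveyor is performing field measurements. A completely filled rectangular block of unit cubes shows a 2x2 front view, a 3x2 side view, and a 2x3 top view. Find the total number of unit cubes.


Orthographic views of a solid rectangular block:
Front view 2 x 2 -> length = 2, height = 2
Side view 3 x 2 -> width = 3, height = 2 (consistent)
Top view 2 x 3 -> confirms length = 2, width = 3
The block is 2 x 3 x 2.
Total unit cubes = 2 * 3 * 2 = 12
12 unit cubes


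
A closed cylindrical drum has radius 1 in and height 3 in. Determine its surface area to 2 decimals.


Shape: closed cylinder
Radius r = 1 in, Height h = 3 in
Formula: SA = 2*pi*r^2 + 2*pi*r*h = 2*pi*r*(r + h)
r + h = 4
2 * r * (r + h) = 2 * 1 * 4 = 8
SA = 8 * pi
SA = 25.13
25.13 in^2


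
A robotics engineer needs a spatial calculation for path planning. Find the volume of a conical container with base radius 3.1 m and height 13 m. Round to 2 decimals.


Shape: cone
Radius r = 3.1 m, Height h = 13 m
Formula: V = (1/3) * pi * r^2 * h
r^2 = 9.61
pi * r^2 * h = pi * 9.61 * 13 = 124.93 * pi
V = 124.93 * pi / 3
V = 130.83
130.83 m^3


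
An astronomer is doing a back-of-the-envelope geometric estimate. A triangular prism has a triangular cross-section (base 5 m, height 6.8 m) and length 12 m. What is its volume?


Shape: triangular prism
Triangle base = 5 m, triangle height = 6.8 m, prism length L = 12 m
Formula: V = (1/2 * b * h_tri) * L
Cross-section area = 0.5 * 5 * 6.8 = 17
V = 17 * 12
V = 204
204 m^3


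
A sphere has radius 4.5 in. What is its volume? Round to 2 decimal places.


Shape: sphere
Radius r = 4.5 in
Formula: V = (4/3) * pi * r^3
r^3 = 91.125
(4/3) * 91.125 = 121.5
V = 121.5 * pi
V = 381.7
381.7 in^3


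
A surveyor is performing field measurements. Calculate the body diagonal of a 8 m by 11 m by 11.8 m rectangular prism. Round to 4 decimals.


Shape: rectangular box (space diagonal)
l = 8 m, w = 11 m, h = 11.8 m
Visualize: the diagonal of the base, then a right triangle with that diagonal and the height.
Formula: d = sqrt(l^2 + w^2 + h^2)
l^2 + w^2 + h^2 = 64 + 121 + 139.24 = 324.24
d = sqrt(324.24)
d = 18.0067
18.0067 m


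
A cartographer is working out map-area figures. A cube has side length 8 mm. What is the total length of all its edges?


Shape: cube
Side s = 8 mm
A cube has 12 edges, all equal.
Formula: total edge length = 12 * s
Total = 12 * 8
Total = 96
96 mm


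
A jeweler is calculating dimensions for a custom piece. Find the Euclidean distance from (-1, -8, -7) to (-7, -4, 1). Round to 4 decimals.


3D distance between two points
P1 = (-1, -8, -7), P2 = (-7, -4, 1)
Formula: d = sqrt((x2-x1)^2 + (y2-y1)^2 + (z2-z1)^2)
dx = -7 - -1 = -6
dy = -4 - -8 = 4
dz = 1 - -7 = 8
dx^2 + dy^2 + dz^2 = 36 + 16 + 64 = 116
d = sqrt(116)
d = 10.7703
10.7703 units


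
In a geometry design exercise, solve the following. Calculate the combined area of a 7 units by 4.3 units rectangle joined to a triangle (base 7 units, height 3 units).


Composite shape: rectangle + triangle
Rectangle area = 7 * 4.3 = 30.1
Triangle area = 0.5 * 7 * 3 = 10.5
Total = 30.1 + 10.5
Total = 40.6
40.6 units^2


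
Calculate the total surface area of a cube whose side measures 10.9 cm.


Shape: cube
Side s = 10.9 cm
A cube has 6 square faces.
Formula: SA = 6 * s^2
s^2 = 118.81
SA = 6 * 118.81
SA = 712.86
712.86 cm^2


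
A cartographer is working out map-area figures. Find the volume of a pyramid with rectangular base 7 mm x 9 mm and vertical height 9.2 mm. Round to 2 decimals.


Shape: rectangular pyramid
Base: 7 mm x 9 mm, Height h = 9.2 mm
Formula: V = (1/3) * base_area * h
base_area = 7 * 9 = 63
base_area * h = 63 * 9.2 = 579.6
V = 579.6 / 3
V = 193.2
193.2 mm^3


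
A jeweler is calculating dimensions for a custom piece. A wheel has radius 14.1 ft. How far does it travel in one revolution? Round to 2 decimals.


Shape: circle
Radius r = 14.1 ft
Formula: C = 2 * pi * r
C = 2 * pi * 14.1
C = 28.2 * pi
C = 88.59
88.59 ft


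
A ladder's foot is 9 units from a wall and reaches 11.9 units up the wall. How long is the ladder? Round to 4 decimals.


Shape: right triangle
Legs a = 9 units, b = 11.9 units
Formula: c = sqrt(a^2 + b^2)
a^2 = 81, b^2 = 141.61
a^2 + b^2 = 222.61
c = sqrt(222.61)
c = 14.9201
14.9201 units


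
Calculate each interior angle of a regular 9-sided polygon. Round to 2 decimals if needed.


Shape: regular nonagon (9 sides)
Formula: interior angle = (n - 2) * 180 / n
(n - 2) = 7
(n - 2) * 180 = 1260
angle = 1260 / 9
angle = 140
140 degrees


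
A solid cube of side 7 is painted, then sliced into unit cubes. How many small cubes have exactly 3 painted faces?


Large cube: 7 x 7 x 7, cut into unit cubes.
Cubes with 3 painted faces are at the corners. A cube always has 8 corners.
Count = 8
8 unit cubes


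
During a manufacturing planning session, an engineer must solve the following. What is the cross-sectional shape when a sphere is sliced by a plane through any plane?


Solid: sphere
Cutting plane: through any plane
Visualize the intersection of the plane with the solid's surface.
The boundary of the cut region is a circle.
circle


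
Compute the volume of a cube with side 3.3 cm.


Shape: cube
Side s = 3.3 cm
Formula: V = s^3
V = 3.3 * 3.3 * 3.3
V = 10.89 * 3.3
V = 35.937
35.937 cm^3


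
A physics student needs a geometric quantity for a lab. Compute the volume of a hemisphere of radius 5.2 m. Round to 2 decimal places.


Shape: hemisphere (half of a sphere)
Radius r = 5.2 m
Formula: V = (1/2) * (4/3) * pi * r^3 = (2/3) * pi * r^3
r^3 = 140.608
(2/3) * 140.608 = 93.738667
V = 93.738667 * pi
V = 294.49
294.49 m^3


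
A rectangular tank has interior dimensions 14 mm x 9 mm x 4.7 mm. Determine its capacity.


Shape: rectangular prism
l = 14 mm, w = 9 mm, h = 4.7 mm
Formula: V = l * w * h
V = 14 * 9 * 4.7
V = 126 * 4.7
V = 592.2
592.2 mm^3


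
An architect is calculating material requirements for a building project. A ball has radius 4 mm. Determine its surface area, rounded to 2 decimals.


Shape: sphere
Radius r = 4 mm
Formula: SA = 4 * pi * r^2
r^2 = 16
SA = 4 * pi * 16
SA = 64 * pi
SA = 201.06
201.06 mm^2


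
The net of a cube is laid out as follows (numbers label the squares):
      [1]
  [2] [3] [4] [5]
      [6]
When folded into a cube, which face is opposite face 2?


Net: cross layout. Take square 3 as the base (bottom).
Fold the four squares in the horizontal row up around 3: 2 -> left, 4 -> right, 5 wraps to the top.
Fold 1 and 6 up from 3: 1 -> back, 6 -> front.
Opposite pairs are therefore: (1, 6), (2, 4), (3, 5).
Face 2 is opposite face 4.
face 4


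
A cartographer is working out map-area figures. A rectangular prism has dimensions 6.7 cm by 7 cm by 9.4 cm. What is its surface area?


Shape: rectangular prism
l = 6.7 cm, w = 7 cm, h = 9.4 cm
Formula: SA = 2(lw + lh + wh)
lw = 46.9, lh = 62.98, wh = 65.8
lw + lh + wh = 175.68
SA = 2 * 175.68
SA = 351.36
351.36 cm^2


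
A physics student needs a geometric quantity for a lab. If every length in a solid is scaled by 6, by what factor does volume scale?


Linear scale factor k = 6
Rule: under a linear scaling by k, volumes scale by k^3.
k^3 = 6 * 6 * 6
k^3 = 36 * 6
k^3 = 216
Volume scales by a factor of 216.
216 (dimensionless)


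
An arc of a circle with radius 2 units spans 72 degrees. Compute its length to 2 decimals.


Shape: circular arc
Radius r = 2 units, Angle = 72 degrees
Formula: L = (angle/360) * 2 * pi * r
2 * pi * r = 4 * pi
L = (72/360) * 4 * pi
L = 0.8 * pi
L = 2.51
2.51 units


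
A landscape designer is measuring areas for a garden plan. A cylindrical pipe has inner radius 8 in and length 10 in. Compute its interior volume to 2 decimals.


Shape: cylinder
Radius r = 8 in, Height h = 10 in
Formula: V = pi * r^2 * h
r^2 = 64
V = pi * 64 * 10
V = 640 * pi
V = 2010.62
2010.62 in^3


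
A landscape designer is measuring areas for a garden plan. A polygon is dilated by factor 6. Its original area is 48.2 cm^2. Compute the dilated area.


Linear scale factor k = 6
Original area = 48.2 cm^2
Rule: under a linear scaling by k, areas scale by k^2.
k^2 = 6^2 = 36
New area = 48.2 * 36
New area = 1735.2
1735.2 cm^2


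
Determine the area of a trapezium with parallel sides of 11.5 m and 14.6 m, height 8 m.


Shape: trapezoid
Parallel sides a = 11.5 m, b = 14.6 m; Height h = 8 m
Formula: A = (a + b) * h / 2
a + b = 11.5 + 14.6 = 26.1
A = 26.1 * 8 / 2
A = 208.8 / 2
A = 104.4
104.4 m^2


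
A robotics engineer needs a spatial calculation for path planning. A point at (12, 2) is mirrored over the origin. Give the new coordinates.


Transformation: reflection
Original point: (12, 2)
Rule for reflection through the origin: (x, y) -> (-x, -y)
Apply: (12, 2) -> (-12, -2)
(-12, -2)


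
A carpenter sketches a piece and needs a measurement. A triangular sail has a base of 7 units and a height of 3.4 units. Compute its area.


Shape: triangle
Base b = 7 units, Height h = 3.4 units
Formula: A = (1/2) * b * h
A = 0.5 * 7 * 3.4
A = 0.5 * 23.8
A = 11.9
11.9 units^2


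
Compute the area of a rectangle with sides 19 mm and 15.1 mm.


Shape: rectangle
Length l = 19 mm, Width w = 15.1 mm
Formula: A = l * w
A = 19 * 15.1
A = 286.9
286.9 mm^2


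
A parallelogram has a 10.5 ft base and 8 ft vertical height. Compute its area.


Shape: parallelogram
Base b = 10.5 ft, Height h = 8 ft
Formula: A = b * h
A = 10.5 * 8
A = 84
84 ft^2


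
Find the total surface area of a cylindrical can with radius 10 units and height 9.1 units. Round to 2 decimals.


Shape: closed cylinder
Radius r = 10 units, Height h = 9.1 units
Formula: SA = 2*pi*r^2 + 2*pi*r*h = 2*pi*r*(r + h)
r + h = 19.1
2 * r * (r + h) = 2 * 10 * 19.1 = 382
SA = 382 * pi
SA = 1200.09
1200.09 units^2


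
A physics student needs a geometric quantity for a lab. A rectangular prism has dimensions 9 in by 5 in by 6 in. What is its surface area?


Shape: rectangular prism
l = 9 in, w = 5 in, h = 6 in
Formula: SA = 2(lw + lh + wh)
lw = 45, lh = 54, wh = 30
lw + lh + wh = 129
SA = 2 * 129
SA = 258
258 in^2


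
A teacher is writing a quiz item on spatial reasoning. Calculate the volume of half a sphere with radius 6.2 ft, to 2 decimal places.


Shape: hemisphere (half of a sphere)
Radius r = 6.2 ft
Formula: V = (1/2) * (4/3) * pi * r^3 = (2/3) * pi * r^3
r^3 = 238.328
(2/3) * 238.328 = 158.885333
V = 158.885333 * pi
V = 499.15
499.15 ft^3


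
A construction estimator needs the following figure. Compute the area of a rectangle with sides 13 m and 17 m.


Shape: rectangle
Length l = 13 m, Width w = 17 m
Formula: A = l * w
A = 13 * 17
A = 221
221 m^2


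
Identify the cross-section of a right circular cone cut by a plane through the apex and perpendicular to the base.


Solid: right circular cone
Cutting plane: through the apex and perpendicular to the base
Visualize the intersection of the plane with the solid's surface.
The boundary of the cut region is a isosceles triangle.
isosceles triangle


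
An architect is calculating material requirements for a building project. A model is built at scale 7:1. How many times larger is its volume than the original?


Linear scale factor k = 7
Rule: under a linear scaling by k, volumes scale by k^3.
k^3 = 7 * 7 * 7
k^3 = 49 * 7
k^3 = 343
Volume scales by a factor of 343.
343 (dimensionless)


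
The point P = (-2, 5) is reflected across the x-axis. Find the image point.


Transformation: reflection
Original point: (-2, 5)
Rule for reflection over the x-axis: (x, y) -> (x, -y)
Apply: (-2, 5) -> (-2, -5)
(-2, -5)


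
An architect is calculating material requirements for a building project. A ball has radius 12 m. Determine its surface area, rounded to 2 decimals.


Shape: sphere
Radius r = 12 m
Formula: SA = 4 * pi * r^2
r^2 = 144
SA = 4 * pi * 144
SA = 576 * pi
SA = 1809.56
1809.56 m^2


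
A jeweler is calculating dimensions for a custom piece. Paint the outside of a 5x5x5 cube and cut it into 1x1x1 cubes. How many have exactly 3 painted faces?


Large cube: 5 x 5 x 5, cut into unit cubes.
Cubes with 3 painted faces are at the corners. A cube always has 8 corners.
Count = 8
8 unit cubes


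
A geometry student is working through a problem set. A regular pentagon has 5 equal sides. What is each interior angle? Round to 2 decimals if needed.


Shape: regular pentagon (5 sides)
Formula: interior angle = (n - 2) * 180 / n
(n - 2) = 3
(n - 2) * 180 = 540
angle = 540 / 5
angle = 108
108 degrees


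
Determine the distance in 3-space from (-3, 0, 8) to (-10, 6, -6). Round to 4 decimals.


3D distance between two points
P1 = (-3, 0, 8), P2 = (-10, 6, -6)
Formula: d = sqrt((x2-x1)^2 + (y2-y1)^2 + (z2-z1)^2)
dx = -10 - -3 = -7
dy = 6 - 0 = 6
dz = -6 - 8 = -14
dx^2 + dy^2 + dz^2 = 49 + 36 + 196 = 281
d = sqrt(281)
d = 16.7631
16.7631 units


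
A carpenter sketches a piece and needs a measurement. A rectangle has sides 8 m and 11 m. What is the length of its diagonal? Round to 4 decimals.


Shape: rectangle (diagonal via Pythagoras)
Sides: 8 m and 11 m
Formula: d = sqrt(l^2 + w^2)
l^2 = 64, w^2 = 121
l^2 + w^2 = 185
d = sqrt(185)
d = 13.6015
13.6015 m


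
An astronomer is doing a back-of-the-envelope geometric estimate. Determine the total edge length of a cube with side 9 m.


Shape: cube
Side s = 9 m
A cube has 12 edges, all equal.
Formula: total edge length = 12 * s
Total = 12 * 9
Total = 108
108 m


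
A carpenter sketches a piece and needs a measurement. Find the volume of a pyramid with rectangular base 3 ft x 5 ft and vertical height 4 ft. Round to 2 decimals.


Shape: rectangular pyramid
Base: 3 ft x 5 ft, Height h = 4 ft
Formula: V = (1/3) * base_area * h
base_area = 3 * 5 = 15
base_area * h = 15 * 4 = 60
V = 60 / 3
V = 20
20 ft^3


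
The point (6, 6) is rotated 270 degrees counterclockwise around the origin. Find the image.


Transformation: rotation about the origin
Original point: (6, 6)
Rule for 270 deg counterclockwise: (x, y) -> (y, -x)
Apply: (6, 6) -> (6, -6)
(6, -6)


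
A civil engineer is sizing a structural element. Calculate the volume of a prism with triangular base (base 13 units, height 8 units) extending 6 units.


Shape: triangular prism
Triangle base = 13 units, triangle height = 8 units, prism length L = 6 units
Formula: V = (1/2 * b * h_tri) * L
Cross-section area = 0.5 * 13 * 8 = 52
V = 52 * 6
V = 312
312 units^3


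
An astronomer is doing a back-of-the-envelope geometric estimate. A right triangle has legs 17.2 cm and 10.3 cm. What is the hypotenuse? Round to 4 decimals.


Shape: right triangle
Legs a = 17.2 cm, b = 10.3 cm
Formula: c = sqrt(a^2 + b^2)
a^2 = 295.84, b^2 = 106.09
a^2 + b^2 = 401.93
c = sqrt(401.93)
c = 20.0482
20.0482 cm


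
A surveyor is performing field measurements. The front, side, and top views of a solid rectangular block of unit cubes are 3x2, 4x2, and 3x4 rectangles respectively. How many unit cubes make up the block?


Orthographic views of a solid rectangular block:
Front view 3 x 2 -> length = 3, height = 2
Side view 4 x 2 -> width = 4, height = 2 (consistent)
Top view 3 x 4 -> confirms length = 3, width = 4
The block is 3 x 4 x 2.
Total unit cubes = 3 * 4 * 2 = 24
24 unit cubes


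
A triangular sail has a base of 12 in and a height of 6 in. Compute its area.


Shape: triangle
Base b = 12 in, Height h = 6 in
Formula: A = (1/2) * b * h
A = 0.5 * 12 * 6
A = 0.5 * 72
A = 36
36 in^2


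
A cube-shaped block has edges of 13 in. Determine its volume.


Shape: cube
Side s = 13 in
Formula: V = s^3
V = 13 * 13 * 13
V = 169 * 13
V = 2197
2197 in^3


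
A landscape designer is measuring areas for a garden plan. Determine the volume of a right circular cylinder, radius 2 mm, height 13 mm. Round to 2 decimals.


Shape: cylinder
Radius r = 2 mm, Height h = 13 mm
Formula: V = pi * r^2 * h
r^2 = 4
V = pi * 4 * 13
V = 52 * pi
V = 163.36
163.36 mm^3


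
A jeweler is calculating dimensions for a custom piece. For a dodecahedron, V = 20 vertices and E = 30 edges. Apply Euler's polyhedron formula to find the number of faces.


Polyhedron: dodecahedron
Euler's formula for convex polyhedra: V - E + F = 2
Given: V = 20 vertices and E = 30 edges
Solve for F:
F = 2 + E - V = 2 + 30 - 20 = 12
12 faces


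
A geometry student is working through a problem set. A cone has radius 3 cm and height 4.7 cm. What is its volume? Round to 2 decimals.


Shape: cone
Radius r = 3 cm, Height h = 4.7 cm
Formula: V = (1/3) * pi * r^2 * h
r^2 = 9
pi * r^2 * h = pi * 9 * 4.7 = 42.3 * pi
V = 42.3 * pi / 3
V = 44.3
44.3 cm^3


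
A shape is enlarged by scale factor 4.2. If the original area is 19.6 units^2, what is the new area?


Linear scale factor k = 4.2
Original area = 19.6 units^2
Rule: under a linear scaling by k, areas scale by k^2.
k^2 = 4.2^2 = 17.64
New area = 19.6 * 17.64
New area = 345.744
345.744 units^2


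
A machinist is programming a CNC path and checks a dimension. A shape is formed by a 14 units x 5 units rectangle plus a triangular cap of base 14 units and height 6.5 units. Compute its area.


Composite shape: rectangle + triangle
Rectangle area = 14 * 5 = 70
Triangle area = 0.5 * 14 * 6.5 = 45.5
Total = 70 + 45.5
Total = 115.5
115.5 units^2


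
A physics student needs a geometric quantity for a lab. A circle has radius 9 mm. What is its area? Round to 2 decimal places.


Shape: circle
Radius r = 9 mm
Formula: A = pi * r^2
r^2 = 9^2 = 81
A = pi * 81
A = 254.47
254.47 mm^2


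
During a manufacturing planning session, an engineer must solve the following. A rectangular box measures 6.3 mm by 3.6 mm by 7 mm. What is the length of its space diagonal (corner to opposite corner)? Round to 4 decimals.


Shape: rectangular box (space diagonal)
l = 6.3 mm, w = 3.6 mm, h = 7 mm
Visualize: the diagonal of the base, then a right triangle with that diagonal and the height.
Formula: d = sqrt(l^2 + w^2 + h^2)
l^2 + w^2 + h^2 = 39.69 + 12.96 + 49 = 101.65
d = sqrt(101.65)
d = 10.0822
10.0822 mm


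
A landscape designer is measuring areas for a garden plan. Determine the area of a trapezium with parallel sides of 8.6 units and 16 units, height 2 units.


Shape: trapezoid
Parallel sides a = 8.6 units, b = 16 units; Height h = 2 units
Formula: A = (a + b) * h / 2
a + b = 8.6 + 16 = 24.6
A = 24.6 * 2 / 2
A = 49.2 / 2
A = 24.6
24.6 units^2


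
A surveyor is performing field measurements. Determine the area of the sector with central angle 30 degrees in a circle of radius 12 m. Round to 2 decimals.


Shape: circular sector
Radius r = 12 m, Angle = 30 degrees
Formula: A = (angle/360) * pi * r^2
r^2 = 144
Fraction of circle = 30/360
A = (30/360) * pi * 144
A = 12 * pi
A = 37.7
37.7 m^2


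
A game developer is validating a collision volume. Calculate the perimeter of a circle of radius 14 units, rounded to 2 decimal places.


Shape: circle
Radius r = 14 units
Formula: C = 2 * pi * r
C = 2 * pi * 14
C = 28 * pi
C = 87.96
87.96 units


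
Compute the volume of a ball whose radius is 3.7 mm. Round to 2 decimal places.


Shape: sphere
Radius r = 3.7 mm
Formula: V = (4/3) * pi * r^3
r^3 = 50.653
(4/3) * 50.653 = 67.537333
V = 67.537333 * pi
V = 212.17
212.17 mm^3


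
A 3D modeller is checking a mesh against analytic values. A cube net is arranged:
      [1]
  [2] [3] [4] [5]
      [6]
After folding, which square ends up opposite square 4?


Net: cross layout. Take square 3 as the base (bottom).
Fold the four squares in the horizontal row up around 3: 2 -> left, 4 -> right, 5 wraps to the top.
Fold 1 and 6 up from 3: 1 -> back, 6 -> front.
Opposite pairs are therefore: (1, 6), (2, 4), (3, 5).
Face 4 is opposite face 2.
face 2


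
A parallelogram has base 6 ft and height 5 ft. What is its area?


Shape: parallelogram
Base b = 6 ft, Height h = 5 ft
Formula: A = b * h
A = 6 * 5
A = 30
30 ft^2


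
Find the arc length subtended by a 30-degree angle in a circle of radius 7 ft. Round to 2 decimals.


Shape: circular arc
Radius r = 7 ft, Angle = 30 degrees
Formula: L = (angle/360) * 2 * pi * r
2 * pi * r = 14 * pi
L = (30/360) * 14 * pi
L = 1.166667 * pi
L = 3.67
3.67 ft


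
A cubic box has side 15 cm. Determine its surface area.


Shape: cube
Side s = 15 cm
A cube has 6 square faces.
Formula: SA = 6 * s^2
s^2 = 225
SA = 6 * 225
SA = 1350
1350 cm^2


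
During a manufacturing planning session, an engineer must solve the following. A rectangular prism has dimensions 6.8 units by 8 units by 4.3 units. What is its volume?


Shape: rectangular prism
l = 6.8 units, w = 8 units, h = 4.3 units
Formula: V = l * w * h
V = 6.8 * 8 * 4.3
V = 54.4 * 4.3
V = 233.92
233.92 units^3


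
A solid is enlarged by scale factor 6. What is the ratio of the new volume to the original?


Linear scale factor k = 6
Rule: under a linear scaling by k, volumes scale by k^3.
k^3 = 6 * 6 * 6
k^3 = 36 * 6
k^3 = 216
Volume scales by a factor of 216.
216 (dimensionless)


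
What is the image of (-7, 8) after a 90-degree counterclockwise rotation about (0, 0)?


Transformation: rotation about the origin
Original point: (-7, 8)
Rule for 90 deg counterclockwise: (x, y) -> (-y, x)
Apply: (-7, 8) -> (-8, -7)
(-8, -7)


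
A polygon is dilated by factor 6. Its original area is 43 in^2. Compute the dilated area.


Linear scale factor k = 6
Original area = 43 in^2
Rule: under a linear scaling by k, areas scale by k^2.
k^2 = 6^2 = 36
New area = 43 * 36
New area = 1548
1548 in^2


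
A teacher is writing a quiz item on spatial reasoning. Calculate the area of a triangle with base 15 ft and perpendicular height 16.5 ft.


Shape: triangle
Base b = 15 ft, Height h = 16.5 ft
Formula: A = (1/2) * b * h
A = 0.5 * 15 * 16.5
A = 0.5 * 247.5
A = 123.75
123.75 ft^2


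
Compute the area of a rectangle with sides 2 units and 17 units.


Shape: rectangle
Length l = 2 units, Width w = 17 units
Formula: A = l * w
A = 2 * 17
A = 34
34 units^2


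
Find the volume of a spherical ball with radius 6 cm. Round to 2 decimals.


Shape: sphere
Radius r = 6 cm
Formula: V = (4/3) * pi * r^3
r^3 = 216
(4/3) * 216 = 288
V = 288 * pi
V = 904.78
904.78 cm^3


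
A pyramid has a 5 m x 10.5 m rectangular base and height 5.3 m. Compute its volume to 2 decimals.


Shape: rectangular pyramid
Base: 5 m x 10.5 m, Height h = 5.3 m
Formula: V = (1/3) * base_area * h
base_area = 5 * 10.5 = 52.5
base_area * h = 52.5 * 5.3 = 278.25
V = 278.25 / 3
V = 92.75
92.75 m^3


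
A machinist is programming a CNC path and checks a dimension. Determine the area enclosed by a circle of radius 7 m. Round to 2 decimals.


Shape: circle
Radius r = 7 m
Formula: A = pi * r^2
r^2 = 7^2 = 49
A = pi * 49
A = 153.94
153.94 m^2


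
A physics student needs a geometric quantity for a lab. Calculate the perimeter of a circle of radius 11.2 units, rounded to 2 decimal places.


Shape: circle
Radius r = 11.2 units
Formula: C = 2 * pi * r
C = 2 * pi * 11.2
C = 22.4 * pi
C = 70.37
70.37 units


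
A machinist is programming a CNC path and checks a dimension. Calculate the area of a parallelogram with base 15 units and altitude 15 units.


Shape: parallelogram
Base b = 15 units, Height h = 15 units
Formula: A = b * h
A = 15 * 15
A = 225
225 units^2


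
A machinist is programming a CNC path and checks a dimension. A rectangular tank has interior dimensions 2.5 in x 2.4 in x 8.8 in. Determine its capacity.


Shape: rectangular prism
l = 2.5 in, w = 2.4 in, h = 8.8 in
Formula: V = l * w * h
V = 2.5 * 2.4 * 8.8
V = 6 * 8.8
V = 52.8
52.8 in^3


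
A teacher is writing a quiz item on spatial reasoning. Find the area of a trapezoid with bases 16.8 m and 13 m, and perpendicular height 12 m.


Shape: trapezoid
Parallel sides a = 16.8 m, b = 13 m; Height h = 12 m
Formula: A = (a + b) * h / 2
a + b = 16.8 + 13 = 29.8
A = 29.8 * 12 / 2
A = 357.6 / 2
A = 178.8
178.8 m^2


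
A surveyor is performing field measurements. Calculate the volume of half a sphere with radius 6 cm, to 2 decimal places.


Shape: hemisphere (half of a sphere)
Radius r = 6 cm
Formula: V = (1/2) * (4/3) * pi * r^3 = (2/3) * pi * r^3
r^3 = 216
(2/3) * 216 = 144
V = 144 * pi
V = 452.39
452.39 cm^3


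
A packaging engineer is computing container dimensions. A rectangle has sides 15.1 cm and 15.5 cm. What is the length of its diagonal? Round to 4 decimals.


Shape: rectangle (diagonal via Pythagoras)
Sides: 15.1 cm and 15.5 cm
Formula: d = sqrt(l^2 + w^2)
l^2 = 228.01, w^2 = 240.25
l^2 + w^2 = 468.26
d = sqrt(468.26)
d = 21.6393
21.6393 cm


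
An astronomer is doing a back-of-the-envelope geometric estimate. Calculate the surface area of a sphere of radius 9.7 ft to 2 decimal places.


Shape: sphere
Radius r = 9.7 ft
Formula: SA = 4 * pi * r^2
r^2 = 94.09
SA = 4 * pi * 94.09
SA = 376.36 * pi
SA = 1182.37
1182.37 ft^2


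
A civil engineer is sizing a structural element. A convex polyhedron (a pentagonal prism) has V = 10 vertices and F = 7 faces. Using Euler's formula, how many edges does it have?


Polyhedron: pentagonal prism
Euler's formula for convex polyhedra: V - E + F = 2
Given: V = 10 vertices and F = 7 faces
Solve for E:
E = V + F - 2 = 10 + 7 - 2 = 15
15 edges


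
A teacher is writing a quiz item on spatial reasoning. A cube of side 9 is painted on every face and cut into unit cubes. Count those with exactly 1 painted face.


Large cube: 9 x 9 x 9, cut into unit cubes.
n = 9, so n - 2 = 7
Cubes with 1 painted face lie in the interior of each face.
A cube has 6 faces; each contributes (n - 2)^2 = 49 such cubes.
Count = 6 * 49 = 294
294 unit cubes


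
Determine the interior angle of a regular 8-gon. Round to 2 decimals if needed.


Shape: regular octagon (8 sides)
Formula: interior angle = (n - 2) * 180 / n
(n - 2) = 6
(n - 2) * 180 = 1080
angle = 1080 / 8
angle = 135
135 degrees


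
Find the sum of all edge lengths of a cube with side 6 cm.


Shape: cube
Side s = 6 cm
A cube has 12 edges, all equal.
Formula: total edge length = 12 * s
Total = 12 * 6
Total = 72
72 cm


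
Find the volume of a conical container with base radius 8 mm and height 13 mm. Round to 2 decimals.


Shape: cone
Radius r = 8 mm, Height h = 13 mm
Formula: V = (1/3) * pi * r^2 * h
r^2 = 64
pi * r^2 * h = pi * 64 * 13 = 832 * pi
V = 832 * pi / 3
V = 871.27
871.27 mm^3


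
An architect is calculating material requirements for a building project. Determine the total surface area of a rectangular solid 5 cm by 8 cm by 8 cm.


Shape: rectangular prism
l = 5 cm, w = 8 cm, h = 8 cm
Formula: SA = 2(lw + lh + wh)
lw = 40, lh = 40, wh = 64
lw + lh + wh = 144
SA = 2 * 144
SA = 288
288 cm^2


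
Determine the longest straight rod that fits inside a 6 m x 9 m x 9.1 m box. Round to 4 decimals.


Shape: rectangular box (space diagonal)
l = 6 m, w = 9 m, h = 9.1 m
Visualize: the diagonal of the base, then a right triangle with that diagonal and the height.
Formula: d = sqrt(l^2 + w^2 + h^2)
l^2 + w^2 + h^2 = 36 + 81 + 82.81 = 199.81
d = sqrt(199.81)
d = 14.1354
14.1354 m


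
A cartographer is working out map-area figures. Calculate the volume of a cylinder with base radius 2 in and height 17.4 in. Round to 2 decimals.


Shape: cylinder
Radius r = 2 in, Height h = 17.4 in
Formula: V = pi * r^2 * h
r^2 = 4
V = pi * 4 * 17.4
V = 69.6 * pi
V = 218.65
218.65 in^3


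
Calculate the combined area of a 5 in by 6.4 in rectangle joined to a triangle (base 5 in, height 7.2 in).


Composite shape: rectangle + triangle
Rectangle area = 5 * 6.4 = 32
Triangle area = 0.5 * 5 * 7.2 = 18
Total = 32 + 18
Total = 50
50 in^2


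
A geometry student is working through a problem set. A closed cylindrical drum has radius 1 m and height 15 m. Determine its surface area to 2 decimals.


Shape: closed cylinder
Radius r = 1 m, Height h = 15 m
Formula: SA = 2*pi*r^2 + 2*pi*r*h = 2*pi*r*(r + h)
r + h = 16
2 * r * (r + h) = 2 * 1 * 16 = 32
SA = 32 * pi
SA = 100.53
100.53 m^2


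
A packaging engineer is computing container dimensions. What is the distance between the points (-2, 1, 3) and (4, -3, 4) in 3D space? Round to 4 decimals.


3D distance between two points
P1 = (-2, 1, 3), P2 = (4, -3, 4)
Formula: d = sqrt((x2-x1)^2 + (y2-y1)^2 + (z2-z1)^2)
dx = 4 - -2 = 6
dy = -3 - 1 = -4
dz = 4 - 3 = 1
dx^2 + dy^2 + dz^2 = 36 + 16 + 1 = 53
d = sqrt(53)
d = 7.2801
7.2801 units


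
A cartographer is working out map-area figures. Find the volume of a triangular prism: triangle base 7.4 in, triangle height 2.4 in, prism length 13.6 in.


Shape: triangular prism
Triangle base = 7.4 in, triangle height = 2.4 in, prism length L = 13.6 in
Formula: V = (1/2 * b * h_tri) * L
Cross-section area = 0.5 * 7.4 * 2.4 = 8.88
V = 8.88 * 13.6
V = 120.768
120.768 in^3


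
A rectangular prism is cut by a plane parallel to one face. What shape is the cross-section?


Solid: rectangular prism
Cutting plane: parallel to one face
Visualize the intersection of the plane with the solid's surface.
The boundary of the cut region is a rectangle.
rectangle


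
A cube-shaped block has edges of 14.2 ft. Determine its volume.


Shape: cube
Side s = 14.2 ft
Formula: V = s^3
V = 14.2 * 14.2 * 14.2
V = 201.64 * 14.2
V = 2863.288
2863.288 ft^3


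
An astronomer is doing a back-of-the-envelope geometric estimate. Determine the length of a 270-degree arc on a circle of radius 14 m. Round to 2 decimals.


Shape: circular arc
Radius r = 14 m, Angle = 270 degrees
Formula: L = (angle/360) * 2 * pi * r
2 * pi * r = 28 * pi
L = (270/360) * 28 * pi
L = 21 * pi
L = 65.97
65.97 m


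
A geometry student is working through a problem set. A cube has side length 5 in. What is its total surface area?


Shape: cube
Side s = 5 in
A cube has 6 square faces.
Formula: SA = 6 * s^2
s^2 = 25
SA = 6 * 25
SA = 150
150 in^2


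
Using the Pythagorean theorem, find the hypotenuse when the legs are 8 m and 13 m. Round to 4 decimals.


Shape: right triangle
Legs a = 8 m, b = 13 m
Formula: c = sqrt(a^2 + b^2)
a^2 = 64, b^2 = 169
a^2 + b^2 = 233
c = sqrt(233)
c = 15.2643
15.2643 m


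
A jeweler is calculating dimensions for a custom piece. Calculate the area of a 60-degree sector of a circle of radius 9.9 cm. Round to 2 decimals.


Shape: circular sector
Radius r = 9.9 cm, Angle = 60 degrees
Formula: A = (angle/360) * pi * r^2
r^2 = 98.01
Fraction of circle = 60/360
A = (60/360) * pi * 98.01
A = 16.335 * pi
A = 51.32
51.32 cm^2


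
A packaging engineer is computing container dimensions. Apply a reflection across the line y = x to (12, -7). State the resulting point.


Transformation: reflection
Original point: (12, -7)
Rule for reflection over y = x: (x, y) -> (y, x)
Apply: (12, -7) -> (-7, 12)
(-7, 12)


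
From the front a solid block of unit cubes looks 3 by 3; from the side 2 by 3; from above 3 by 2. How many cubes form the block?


Orthographic views of a solid rectangular block:
Front view 3 x 3 -> length = 3, height = 3
Side view 2 x 3 -> width = 2, height = 3 (consistent)
Top view 3 x 2 -> confirms length = 3, width = 2
The block is 3 x 2 x 3.
Total unit cubes = 3 * 2 * 3 = 18
18 unit cubes


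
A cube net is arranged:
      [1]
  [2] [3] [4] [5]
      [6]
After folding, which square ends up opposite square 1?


Net: cross layout. Take square 3 as the base (bottom).
Fold the four squares in the horizontal row up around 3: 2 -> left, 4 -> right, 5 wraps to the top.
Fold 1 and 6 up from 3: 1 -> back, 6 -> front.
Opposite pairs are therefore: (1, 6), (2, 4), (3, 5).
Face 1 is opposite face 6.
face 6


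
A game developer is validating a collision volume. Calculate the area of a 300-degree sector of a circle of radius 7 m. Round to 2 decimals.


Shape: circular sector
Radius r = 7 m, Angle = 300 degrees
Formula: A = (angle/360) * pi * r^2
r^2 = 49
Fraction of circle = 300/360
A = (300/360) * pi * 49
A = 40.833333 * pi
A = 128.28
128.28 m^2


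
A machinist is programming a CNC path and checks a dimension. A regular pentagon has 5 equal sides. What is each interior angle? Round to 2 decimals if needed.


Shape: regular pentagon (5 sides)
Formula: interior angle = (n - 2) * 180 / n
(n - 2) = 3
(n - 2) * 180 = 540
angle = 540 / 5
angle = 108
108 degrees


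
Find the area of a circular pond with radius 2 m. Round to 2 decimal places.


Shape: circle
Radius r = 2 m
Formula: A = pi * r^2
r^2 = 2^2 = 4
A = pi * 4
A = 12.57
12.57 m^2


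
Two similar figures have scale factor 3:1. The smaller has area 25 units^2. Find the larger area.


Linear scale factor k = 3
Original area = 25 units^2
Rule: under a linear scaling by k, areas scale by k^2.
k^2 = 3^2 = 9
New area = 25 * 9
New area = 225
225 units^2


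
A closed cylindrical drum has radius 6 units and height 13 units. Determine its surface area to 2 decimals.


Shape: closed cylinder
Radius r = 6 units, Height h = 13 units
Formula: SA = 2*pi*r^2 + 2*pi*r*h = 2*pi*r*(r + h)
r + h = 19
2 * r * (r + h) = 2 * 6 * 19 = 228
SA = 228 * pi
SA = 716.28
716.28 units^2
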